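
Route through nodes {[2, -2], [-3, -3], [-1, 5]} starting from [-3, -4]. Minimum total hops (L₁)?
17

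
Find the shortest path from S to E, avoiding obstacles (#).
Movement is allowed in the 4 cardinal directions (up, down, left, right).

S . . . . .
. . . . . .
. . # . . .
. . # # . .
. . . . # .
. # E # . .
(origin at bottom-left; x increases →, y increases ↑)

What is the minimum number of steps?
7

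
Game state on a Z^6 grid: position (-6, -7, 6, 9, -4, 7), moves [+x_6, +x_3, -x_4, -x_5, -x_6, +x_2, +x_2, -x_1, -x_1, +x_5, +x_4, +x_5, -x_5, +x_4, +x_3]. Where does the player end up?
(-8, -5, 8, 10, -4, 7)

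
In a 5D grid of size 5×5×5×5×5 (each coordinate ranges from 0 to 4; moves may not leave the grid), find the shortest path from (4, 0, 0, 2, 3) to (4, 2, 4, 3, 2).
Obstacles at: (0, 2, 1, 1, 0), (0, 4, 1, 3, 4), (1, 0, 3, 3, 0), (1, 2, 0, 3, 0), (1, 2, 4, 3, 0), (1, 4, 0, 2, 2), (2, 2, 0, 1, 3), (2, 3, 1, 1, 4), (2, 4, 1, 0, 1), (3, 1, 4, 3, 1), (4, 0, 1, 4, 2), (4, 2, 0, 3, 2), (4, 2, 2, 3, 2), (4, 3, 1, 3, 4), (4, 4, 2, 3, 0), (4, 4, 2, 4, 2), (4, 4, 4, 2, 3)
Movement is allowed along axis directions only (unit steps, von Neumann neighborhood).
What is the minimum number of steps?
8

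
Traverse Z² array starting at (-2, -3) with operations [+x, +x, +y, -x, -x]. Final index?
(-2, -2)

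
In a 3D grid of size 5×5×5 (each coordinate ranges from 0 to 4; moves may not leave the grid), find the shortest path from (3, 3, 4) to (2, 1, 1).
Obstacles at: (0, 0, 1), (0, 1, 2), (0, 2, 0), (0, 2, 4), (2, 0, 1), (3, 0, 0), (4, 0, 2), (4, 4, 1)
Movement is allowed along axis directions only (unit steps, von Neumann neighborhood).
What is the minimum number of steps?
6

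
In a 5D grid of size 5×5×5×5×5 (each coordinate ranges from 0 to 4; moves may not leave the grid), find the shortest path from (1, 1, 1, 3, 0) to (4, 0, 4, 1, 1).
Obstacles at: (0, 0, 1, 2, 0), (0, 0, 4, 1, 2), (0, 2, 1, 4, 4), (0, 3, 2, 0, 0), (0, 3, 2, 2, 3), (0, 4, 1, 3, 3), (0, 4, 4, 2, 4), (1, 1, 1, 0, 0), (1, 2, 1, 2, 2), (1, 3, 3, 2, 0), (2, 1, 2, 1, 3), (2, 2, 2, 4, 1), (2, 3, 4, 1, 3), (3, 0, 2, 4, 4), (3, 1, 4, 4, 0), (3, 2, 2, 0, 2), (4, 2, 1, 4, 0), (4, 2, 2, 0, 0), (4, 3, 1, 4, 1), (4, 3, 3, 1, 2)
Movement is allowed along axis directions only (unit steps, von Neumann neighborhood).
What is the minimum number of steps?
10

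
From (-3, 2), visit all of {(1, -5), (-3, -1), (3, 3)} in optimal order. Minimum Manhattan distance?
21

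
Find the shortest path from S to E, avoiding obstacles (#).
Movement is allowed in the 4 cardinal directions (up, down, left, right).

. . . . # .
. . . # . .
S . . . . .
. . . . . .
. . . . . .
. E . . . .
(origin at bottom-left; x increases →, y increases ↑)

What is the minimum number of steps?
4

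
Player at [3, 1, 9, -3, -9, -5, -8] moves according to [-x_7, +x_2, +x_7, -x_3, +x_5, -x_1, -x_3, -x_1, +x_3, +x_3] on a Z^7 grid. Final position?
(1, 2, 9, -3, -8, -5, -8)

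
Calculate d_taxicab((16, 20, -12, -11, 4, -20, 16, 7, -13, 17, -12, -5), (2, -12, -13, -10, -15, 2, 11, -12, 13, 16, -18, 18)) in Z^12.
169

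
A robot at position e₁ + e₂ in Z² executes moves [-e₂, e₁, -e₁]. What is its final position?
(1, 0)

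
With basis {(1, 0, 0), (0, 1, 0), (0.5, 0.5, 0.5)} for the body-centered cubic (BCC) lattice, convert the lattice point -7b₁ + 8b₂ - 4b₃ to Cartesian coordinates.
(-9, 6, -2)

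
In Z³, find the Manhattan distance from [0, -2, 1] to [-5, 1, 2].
9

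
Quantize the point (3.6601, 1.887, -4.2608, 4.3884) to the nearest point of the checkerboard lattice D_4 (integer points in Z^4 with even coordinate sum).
(4, 2, -4, 4)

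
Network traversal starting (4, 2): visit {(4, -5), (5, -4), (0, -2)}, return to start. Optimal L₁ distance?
24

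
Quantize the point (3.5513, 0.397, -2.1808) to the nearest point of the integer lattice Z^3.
(4, 0, -2)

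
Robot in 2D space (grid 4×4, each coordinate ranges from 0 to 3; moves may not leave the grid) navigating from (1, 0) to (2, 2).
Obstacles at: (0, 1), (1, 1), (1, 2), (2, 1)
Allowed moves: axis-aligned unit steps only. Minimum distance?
5
(one shortest path: (1, 0) → (2, 0) → (3, 0) → (3, 1) → (3, 2) → (2, 2))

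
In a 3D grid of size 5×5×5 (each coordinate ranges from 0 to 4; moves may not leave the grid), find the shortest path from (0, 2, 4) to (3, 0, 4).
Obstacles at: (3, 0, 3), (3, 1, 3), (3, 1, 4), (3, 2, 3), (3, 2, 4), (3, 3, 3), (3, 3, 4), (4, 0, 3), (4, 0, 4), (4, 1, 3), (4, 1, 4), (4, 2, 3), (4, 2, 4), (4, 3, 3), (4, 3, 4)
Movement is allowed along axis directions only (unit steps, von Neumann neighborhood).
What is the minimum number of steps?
5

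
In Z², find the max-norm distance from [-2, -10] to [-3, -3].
7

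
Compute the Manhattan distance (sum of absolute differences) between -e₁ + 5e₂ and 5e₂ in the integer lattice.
1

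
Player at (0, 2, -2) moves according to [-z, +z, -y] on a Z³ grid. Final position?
(0, 1, -2)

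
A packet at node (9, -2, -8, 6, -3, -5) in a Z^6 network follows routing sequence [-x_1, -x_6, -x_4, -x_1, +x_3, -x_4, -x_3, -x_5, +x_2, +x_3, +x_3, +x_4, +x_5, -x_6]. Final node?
(7, -1, -6, 5, -3, -7)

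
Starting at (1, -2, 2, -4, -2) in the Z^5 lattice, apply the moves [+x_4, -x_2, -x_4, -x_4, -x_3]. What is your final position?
(1, -3, 1, -5, -2)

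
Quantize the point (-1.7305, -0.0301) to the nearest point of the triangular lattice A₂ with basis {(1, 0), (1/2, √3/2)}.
(-2, 0)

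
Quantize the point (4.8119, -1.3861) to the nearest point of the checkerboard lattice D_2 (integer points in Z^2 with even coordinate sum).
(5, -1)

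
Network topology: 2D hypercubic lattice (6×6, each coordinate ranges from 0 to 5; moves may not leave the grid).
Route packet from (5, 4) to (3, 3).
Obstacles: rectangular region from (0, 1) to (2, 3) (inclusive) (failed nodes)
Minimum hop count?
3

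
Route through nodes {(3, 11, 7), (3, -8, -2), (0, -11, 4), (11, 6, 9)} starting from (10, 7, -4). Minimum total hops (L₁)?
70
(one optimal route: (10, 7, -4) → (11, 6, 9) → (3, 11, 7) → (3, -8, -2) → (0, -11, 4))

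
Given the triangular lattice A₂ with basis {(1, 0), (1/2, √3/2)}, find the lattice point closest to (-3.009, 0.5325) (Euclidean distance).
(-3, 0)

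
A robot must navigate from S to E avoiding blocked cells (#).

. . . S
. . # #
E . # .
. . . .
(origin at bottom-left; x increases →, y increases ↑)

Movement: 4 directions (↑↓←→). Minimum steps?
5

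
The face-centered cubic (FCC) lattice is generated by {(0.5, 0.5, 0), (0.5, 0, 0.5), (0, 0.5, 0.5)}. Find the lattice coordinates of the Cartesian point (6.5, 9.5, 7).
9b₁ + 4b₂ + 10b₃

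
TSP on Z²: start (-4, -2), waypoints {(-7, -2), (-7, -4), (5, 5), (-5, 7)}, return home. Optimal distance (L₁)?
46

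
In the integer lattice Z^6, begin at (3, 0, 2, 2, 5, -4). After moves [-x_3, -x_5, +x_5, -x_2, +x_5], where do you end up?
(3, -1, 1, 2, 6, -4)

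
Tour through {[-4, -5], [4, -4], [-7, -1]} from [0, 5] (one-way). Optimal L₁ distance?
29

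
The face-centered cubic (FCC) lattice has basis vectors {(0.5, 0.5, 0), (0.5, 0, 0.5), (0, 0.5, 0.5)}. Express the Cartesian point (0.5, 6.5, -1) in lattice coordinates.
8b₁ - 7b₂ + 5b₃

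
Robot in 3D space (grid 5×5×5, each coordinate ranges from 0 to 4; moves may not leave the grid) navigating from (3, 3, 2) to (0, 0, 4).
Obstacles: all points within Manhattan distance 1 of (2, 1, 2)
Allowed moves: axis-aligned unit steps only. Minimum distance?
8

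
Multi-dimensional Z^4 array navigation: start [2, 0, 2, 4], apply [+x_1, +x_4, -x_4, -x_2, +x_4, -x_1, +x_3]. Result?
(2, -1, 3, 5)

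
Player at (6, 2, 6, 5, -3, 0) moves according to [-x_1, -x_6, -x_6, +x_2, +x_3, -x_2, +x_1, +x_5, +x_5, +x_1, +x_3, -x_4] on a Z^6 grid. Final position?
(7, 2, 8, 4, -1, -2)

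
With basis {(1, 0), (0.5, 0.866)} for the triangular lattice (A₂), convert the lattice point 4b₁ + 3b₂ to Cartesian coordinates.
(5.5, 2.598)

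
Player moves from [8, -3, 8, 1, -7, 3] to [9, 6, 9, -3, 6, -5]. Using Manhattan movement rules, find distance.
36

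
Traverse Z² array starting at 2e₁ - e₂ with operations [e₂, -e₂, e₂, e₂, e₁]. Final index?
(3, 1)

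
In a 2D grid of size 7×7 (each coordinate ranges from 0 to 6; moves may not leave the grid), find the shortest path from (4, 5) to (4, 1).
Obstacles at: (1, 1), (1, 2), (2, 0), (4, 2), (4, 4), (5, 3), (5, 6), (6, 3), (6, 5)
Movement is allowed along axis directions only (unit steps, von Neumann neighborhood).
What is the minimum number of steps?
6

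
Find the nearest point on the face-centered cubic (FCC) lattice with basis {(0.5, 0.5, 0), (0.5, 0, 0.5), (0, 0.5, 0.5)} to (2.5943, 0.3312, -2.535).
(2.5, 0, -2.5)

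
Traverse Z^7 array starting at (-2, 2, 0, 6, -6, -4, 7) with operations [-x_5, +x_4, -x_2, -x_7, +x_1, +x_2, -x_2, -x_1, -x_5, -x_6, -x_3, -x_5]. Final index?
(-2, 1, -1, 7, -9, -5, 6)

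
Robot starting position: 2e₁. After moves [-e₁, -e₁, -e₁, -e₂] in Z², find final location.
(-1, -1)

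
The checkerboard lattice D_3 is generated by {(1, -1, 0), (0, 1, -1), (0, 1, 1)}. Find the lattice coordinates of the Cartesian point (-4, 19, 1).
-4b₁ + 7b₂ + 8b₃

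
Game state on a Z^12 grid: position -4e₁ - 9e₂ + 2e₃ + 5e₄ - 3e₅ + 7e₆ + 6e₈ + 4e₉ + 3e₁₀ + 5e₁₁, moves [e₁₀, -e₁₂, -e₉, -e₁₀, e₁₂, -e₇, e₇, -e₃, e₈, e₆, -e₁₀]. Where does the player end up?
(-4, -9, 1, 5, -3, 8, 0, 7, 3, 2, 5, 0)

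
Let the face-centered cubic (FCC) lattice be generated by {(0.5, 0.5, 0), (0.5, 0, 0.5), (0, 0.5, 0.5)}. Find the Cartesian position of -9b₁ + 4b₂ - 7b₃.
(-2.5, -8, -1.5)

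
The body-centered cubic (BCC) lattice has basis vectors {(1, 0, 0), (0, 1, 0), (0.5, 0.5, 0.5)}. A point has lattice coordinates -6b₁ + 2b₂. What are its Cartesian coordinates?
(-6, 2, 0)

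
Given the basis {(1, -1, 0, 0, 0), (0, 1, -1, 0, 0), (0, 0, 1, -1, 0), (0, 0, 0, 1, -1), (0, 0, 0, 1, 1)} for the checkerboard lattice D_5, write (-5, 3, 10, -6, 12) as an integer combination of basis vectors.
-5b₁ - 2b₂ + 8b₃ - 5b₄ + 7b₅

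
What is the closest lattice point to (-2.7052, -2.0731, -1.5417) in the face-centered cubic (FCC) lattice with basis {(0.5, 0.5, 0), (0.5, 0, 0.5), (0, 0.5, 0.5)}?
(-2.5, -2, -1.5)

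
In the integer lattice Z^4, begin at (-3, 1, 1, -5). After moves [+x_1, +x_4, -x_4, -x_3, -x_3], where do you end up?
(-2, 1, -1, -5)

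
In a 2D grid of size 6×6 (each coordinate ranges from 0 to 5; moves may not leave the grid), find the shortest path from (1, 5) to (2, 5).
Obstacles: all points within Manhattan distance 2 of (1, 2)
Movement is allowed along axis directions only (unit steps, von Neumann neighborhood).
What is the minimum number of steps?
1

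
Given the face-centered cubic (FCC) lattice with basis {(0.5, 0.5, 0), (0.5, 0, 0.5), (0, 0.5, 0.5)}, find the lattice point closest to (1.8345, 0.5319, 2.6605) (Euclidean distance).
(2, 0.5, 2.5)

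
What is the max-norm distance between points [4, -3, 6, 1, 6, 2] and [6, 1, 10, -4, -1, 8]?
7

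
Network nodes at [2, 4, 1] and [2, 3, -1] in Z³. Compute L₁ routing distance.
3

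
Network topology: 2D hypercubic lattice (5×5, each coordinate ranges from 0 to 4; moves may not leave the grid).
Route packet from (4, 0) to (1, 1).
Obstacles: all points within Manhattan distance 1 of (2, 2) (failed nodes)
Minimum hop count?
4
(one shortest path: (4, 0) → (3, 0) → (2, 0) → (1, 0) → (1, 1))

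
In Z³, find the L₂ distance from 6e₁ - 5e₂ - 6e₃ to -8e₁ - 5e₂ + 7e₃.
19.105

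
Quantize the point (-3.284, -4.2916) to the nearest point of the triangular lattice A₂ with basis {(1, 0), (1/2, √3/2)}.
(-3.5, -4.33)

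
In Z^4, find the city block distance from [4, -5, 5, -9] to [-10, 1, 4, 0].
30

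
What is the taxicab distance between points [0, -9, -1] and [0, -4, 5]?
11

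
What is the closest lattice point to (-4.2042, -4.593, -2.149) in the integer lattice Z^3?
(-4, -5, -2)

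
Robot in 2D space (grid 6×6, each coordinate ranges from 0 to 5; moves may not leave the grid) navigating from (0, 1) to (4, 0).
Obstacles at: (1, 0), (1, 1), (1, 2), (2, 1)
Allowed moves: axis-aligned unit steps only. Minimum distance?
9
(one shortest path: (0, 1) → (0, 2) → (0, 3) → (1, 3) → (2, 3) → (3, 3) → (4, 3) → (4, 2) → (4, 1) → (4, 0))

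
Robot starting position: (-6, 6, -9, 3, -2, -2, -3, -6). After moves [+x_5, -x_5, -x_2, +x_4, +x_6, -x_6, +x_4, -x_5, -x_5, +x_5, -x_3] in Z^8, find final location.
(-6, 5, -10, 5, -3, -2, -3, -6)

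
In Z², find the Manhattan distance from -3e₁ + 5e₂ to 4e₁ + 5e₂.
7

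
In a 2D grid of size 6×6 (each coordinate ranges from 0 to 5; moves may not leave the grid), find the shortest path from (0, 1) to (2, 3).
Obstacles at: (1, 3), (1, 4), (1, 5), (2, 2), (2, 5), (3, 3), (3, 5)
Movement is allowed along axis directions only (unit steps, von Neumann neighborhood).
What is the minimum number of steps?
10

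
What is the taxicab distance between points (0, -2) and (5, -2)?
5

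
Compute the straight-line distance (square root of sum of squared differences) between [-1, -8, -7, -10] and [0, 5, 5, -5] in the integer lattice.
18.412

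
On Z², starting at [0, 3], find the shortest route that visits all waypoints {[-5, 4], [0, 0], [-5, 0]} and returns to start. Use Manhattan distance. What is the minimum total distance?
18
(one optimal route: (0, 3) → (-5, 4) → (-5, 0) → (0, 0) → (0, 3))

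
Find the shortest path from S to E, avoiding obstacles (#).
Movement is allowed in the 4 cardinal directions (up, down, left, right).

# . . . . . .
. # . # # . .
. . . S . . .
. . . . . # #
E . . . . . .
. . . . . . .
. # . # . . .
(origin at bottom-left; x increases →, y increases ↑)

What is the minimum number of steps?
5
(one shortest path: (3, 4) → (2, 4) → (1, 4) → (0, 4) → (0, 3) → (0, 2))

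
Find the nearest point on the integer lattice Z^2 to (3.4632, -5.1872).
(3, -5)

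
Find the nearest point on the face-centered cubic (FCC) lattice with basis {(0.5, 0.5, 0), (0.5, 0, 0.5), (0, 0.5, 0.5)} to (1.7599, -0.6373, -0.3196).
(2, -0.5, -0.5)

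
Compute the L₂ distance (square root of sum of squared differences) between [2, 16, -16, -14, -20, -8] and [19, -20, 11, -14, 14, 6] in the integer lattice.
60.5475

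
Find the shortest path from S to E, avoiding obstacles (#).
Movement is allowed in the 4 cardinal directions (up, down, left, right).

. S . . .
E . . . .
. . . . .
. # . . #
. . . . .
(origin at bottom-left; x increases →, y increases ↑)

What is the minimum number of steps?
2
(one shortest path: (1, 4) → (0, 4) → (0, 3))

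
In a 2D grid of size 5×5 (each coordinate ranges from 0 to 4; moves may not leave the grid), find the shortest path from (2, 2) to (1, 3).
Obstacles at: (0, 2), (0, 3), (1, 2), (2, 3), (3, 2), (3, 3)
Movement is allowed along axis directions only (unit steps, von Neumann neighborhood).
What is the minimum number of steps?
10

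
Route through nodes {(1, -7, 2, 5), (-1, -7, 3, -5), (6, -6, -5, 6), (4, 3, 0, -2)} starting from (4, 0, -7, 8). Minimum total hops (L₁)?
60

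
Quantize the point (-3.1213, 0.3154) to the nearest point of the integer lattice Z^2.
(-3, 0)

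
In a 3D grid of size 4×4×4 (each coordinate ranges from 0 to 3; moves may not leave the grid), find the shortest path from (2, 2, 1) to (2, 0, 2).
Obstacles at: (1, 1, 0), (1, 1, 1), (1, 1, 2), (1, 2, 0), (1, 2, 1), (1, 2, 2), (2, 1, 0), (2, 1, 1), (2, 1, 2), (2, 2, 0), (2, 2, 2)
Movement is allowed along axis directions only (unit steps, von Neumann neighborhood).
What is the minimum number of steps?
5
(one shortest path: (2, 2, 1) → (3, 2, 1) → (3, 1, 1) → (3, 0, 1) → (2, 0, 1) → (2, 0, 2))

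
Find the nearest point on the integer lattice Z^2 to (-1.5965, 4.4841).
(-2, 4)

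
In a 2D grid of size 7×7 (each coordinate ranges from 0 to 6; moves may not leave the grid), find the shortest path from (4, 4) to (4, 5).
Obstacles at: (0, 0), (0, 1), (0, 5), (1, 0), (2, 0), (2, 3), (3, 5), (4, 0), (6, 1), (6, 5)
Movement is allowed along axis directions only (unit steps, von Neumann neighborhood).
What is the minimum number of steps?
1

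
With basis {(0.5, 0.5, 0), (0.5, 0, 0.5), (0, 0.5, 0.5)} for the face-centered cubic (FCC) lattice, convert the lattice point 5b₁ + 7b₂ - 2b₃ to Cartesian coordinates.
(6, 1.5, 2.5)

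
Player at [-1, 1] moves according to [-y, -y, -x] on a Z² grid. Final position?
(-2, -1)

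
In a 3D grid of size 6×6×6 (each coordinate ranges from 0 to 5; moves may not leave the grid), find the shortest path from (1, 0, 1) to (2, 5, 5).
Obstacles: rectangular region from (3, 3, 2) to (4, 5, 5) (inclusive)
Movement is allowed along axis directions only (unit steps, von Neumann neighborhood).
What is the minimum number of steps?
10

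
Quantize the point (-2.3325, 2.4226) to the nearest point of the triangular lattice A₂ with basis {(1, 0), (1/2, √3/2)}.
(-2.5, 2.598)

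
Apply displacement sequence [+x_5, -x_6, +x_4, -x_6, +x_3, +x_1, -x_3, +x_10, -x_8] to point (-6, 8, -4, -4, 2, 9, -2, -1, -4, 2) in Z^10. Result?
(-5, 8, -4, -3, 3, 7, -2, -2, -4, 3)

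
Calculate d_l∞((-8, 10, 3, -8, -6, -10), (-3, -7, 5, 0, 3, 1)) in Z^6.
17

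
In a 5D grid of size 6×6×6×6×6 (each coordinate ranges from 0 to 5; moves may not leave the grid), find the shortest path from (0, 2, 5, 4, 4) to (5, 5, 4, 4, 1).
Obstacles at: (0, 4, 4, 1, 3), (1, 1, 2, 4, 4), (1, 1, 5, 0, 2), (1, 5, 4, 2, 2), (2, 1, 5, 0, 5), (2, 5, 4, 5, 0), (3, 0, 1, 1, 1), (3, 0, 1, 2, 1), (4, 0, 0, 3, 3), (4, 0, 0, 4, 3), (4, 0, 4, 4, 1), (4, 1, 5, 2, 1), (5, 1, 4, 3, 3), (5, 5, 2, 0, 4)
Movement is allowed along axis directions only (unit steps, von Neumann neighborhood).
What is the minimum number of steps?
12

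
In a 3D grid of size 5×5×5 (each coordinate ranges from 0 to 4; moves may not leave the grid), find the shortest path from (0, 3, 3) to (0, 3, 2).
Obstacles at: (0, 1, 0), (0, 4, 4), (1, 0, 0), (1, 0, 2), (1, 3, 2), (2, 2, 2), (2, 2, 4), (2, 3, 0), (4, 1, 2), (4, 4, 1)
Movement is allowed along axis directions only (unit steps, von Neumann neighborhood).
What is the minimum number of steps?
1
(one shortest path: (0, 3, 3) → (0, 3, 2))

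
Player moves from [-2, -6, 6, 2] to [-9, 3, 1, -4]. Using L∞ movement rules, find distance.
9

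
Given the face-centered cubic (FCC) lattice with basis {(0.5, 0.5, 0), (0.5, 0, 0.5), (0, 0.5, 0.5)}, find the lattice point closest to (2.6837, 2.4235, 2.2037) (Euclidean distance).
(2.5, 2.5, 2)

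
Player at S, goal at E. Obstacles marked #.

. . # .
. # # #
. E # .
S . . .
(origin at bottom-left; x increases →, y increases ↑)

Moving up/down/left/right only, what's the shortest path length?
2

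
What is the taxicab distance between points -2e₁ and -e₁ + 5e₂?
6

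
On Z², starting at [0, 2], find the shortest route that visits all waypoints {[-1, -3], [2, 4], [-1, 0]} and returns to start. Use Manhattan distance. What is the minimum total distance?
20
(one optimal route: (0, 2) → (-1, -3) → (-1, 0) → (2, 4) → (0, 2))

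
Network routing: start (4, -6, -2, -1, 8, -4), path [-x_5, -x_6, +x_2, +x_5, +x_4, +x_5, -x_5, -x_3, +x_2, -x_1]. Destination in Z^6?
(3, -4, -3, 0, 8, -5)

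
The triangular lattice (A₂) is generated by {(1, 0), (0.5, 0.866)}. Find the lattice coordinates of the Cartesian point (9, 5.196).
6b₁ + 6b₂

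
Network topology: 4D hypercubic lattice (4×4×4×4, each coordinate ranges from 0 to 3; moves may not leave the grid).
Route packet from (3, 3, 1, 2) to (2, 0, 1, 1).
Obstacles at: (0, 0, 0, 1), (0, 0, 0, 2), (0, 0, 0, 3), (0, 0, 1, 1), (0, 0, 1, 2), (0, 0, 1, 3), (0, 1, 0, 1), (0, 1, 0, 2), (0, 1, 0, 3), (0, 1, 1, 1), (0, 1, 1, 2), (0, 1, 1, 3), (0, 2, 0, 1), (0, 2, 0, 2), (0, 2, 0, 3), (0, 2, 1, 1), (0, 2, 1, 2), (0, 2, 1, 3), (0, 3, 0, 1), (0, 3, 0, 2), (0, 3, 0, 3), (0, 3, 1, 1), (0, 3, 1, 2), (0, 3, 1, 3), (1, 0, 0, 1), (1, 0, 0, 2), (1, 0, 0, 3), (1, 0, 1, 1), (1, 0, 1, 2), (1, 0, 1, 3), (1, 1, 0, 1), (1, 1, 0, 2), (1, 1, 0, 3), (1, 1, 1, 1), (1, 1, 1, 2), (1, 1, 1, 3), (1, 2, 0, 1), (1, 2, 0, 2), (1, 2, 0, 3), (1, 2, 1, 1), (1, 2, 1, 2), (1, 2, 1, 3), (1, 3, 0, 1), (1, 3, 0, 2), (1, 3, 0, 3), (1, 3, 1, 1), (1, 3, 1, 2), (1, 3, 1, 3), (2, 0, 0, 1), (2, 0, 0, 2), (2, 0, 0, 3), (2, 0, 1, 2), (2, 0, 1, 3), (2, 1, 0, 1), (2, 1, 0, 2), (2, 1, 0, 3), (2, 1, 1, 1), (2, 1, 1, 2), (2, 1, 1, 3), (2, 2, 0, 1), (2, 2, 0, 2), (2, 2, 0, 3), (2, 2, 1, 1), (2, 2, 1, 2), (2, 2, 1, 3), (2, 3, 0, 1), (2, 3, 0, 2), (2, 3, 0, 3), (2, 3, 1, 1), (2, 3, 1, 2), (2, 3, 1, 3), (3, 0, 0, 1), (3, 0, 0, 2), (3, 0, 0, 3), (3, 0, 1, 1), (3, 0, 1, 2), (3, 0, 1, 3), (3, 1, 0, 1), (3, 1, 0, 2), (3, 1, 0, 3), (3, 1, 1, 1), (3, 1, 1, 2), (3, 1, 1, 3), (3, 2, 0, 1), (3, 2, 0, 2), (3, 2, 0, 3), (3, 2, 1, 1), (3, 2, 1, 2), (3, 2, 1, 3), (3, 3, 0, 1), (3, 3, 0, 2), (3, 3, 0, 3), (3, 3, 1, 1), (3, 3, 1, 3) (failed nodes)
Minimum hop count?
7
(one shortest path: (3, 3, 1, 2) → (3, 3, 2, 2) → (2, 3, 2, 2) → (2, 2, 2, 2) → (2, 1, 2, 2) → (2, 0, 2, 2) → (2, 0, 2, 1) → (2, 0, 1, 1))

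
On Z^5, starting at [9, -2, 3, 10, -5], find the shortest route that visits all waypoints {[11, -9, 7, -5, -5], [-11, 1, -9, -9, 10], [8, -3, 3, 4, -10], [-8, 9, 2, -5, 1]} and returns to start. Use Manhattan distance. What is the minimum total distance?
192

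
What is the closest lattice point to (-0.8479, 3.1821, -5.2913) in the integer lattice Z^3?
(-1, 3, -5)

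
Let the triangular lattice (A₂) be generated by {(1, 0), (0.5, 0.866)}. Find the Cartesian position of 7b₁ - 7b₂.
(3.5, -6.062)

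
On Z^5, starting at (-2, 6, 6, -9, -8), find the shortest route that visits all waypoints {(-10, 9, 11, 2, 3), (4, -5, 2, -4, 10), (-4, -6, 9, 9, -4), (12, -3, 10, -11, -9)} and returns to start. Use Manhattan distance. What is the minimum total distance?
192
(one optimal route: (-2, 6, 6, -9, -8) → (-10, 9, 11, 2, 3) → (-4, -6, 9, 9, -4) → (4, -5, 2, -4, 10) → (12, -3, 10, -11, -9) → (-2, 6, 6, -9, -8))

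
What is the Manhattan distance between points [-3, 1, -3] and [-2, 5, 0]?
8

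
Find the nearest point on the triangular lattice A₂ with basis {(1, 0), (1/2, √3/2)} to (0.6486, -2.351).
(0.5, -2.598)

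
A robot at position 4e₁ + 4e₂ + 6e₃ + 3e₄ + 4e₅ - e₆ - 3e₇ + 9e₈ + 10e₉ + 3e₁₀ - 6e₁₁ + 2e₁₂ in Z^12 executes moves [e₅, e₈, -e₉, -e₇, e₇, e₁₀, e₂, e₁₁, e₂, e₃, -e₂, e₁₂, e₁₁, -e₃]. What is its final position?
(4, 5, 6, 3, 5, -1, -3, 10, 9, 4, -4, 3)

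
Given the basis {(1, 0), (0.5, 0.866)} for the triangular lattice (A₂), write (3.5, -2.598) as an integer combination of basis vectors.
5b₁ - 3b₂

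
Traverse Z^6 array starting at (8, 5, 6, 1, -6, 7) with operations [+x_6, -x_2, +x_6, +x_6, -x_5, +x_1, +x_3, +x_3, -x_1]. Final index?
(8, 4, 8, 1, -7, 10)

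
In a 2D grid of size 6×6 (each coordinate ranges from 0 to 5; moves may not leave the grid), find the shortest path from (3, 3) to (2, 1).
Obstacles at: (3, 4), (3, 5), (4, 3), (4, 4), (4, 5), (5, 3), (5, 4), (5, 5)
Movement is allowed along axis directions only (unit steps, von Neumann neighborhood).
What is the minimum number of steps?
3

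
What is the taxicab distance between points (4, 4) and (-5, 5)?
10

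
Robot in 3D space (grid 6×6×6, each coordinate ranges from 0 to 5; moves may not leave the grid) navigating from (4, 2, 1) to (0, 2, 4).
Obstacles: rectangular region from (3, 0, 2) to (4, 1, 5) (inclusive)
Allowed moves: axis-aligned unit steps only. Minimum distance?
7
(one shortest path: (4, 2, 1) → (3, 2, 1) → (2, 2, 1) → (1, 2, 1) → (0, 2, 1) → (0, 2, 2) → (0, 2, 3) → (0, 2, 4))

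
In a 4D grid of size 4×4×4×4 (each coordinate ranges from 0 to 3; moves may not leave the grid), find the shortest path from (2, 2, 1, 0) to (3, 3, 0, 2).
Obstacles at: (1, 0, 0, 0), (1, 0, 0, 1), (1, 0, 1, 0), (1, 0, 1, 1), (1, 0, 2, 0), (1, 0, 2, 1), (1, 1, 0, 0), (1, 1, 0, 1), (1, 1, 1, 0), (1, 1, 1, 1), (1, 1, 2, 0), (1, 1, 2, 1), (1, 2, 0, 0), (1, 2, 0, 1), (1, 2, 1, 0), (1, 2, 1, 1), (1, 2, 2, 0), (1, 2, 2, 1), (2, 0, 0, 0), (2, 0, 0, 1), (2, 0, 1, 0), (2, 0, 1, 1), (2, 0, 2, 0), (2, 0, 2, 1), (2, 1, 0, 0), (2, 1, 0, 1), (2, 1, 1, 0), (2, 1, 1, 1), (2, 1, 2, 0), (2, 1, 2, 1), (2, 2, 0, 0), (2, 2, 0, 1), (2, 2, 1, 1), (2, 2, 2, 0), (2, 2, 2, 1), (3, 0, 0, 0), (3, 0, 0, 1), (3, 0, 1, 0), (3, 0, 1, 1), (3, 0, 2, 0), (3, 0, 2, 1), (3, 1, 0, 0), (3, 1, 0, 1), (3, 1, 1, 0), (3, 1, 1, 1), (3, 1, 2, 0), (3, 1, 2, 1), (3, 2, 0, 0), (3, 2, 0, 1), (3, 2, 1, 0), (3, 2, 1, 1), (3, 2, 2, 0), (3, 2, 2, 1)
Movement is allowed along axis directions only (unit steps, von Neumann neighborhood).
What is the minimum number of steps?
5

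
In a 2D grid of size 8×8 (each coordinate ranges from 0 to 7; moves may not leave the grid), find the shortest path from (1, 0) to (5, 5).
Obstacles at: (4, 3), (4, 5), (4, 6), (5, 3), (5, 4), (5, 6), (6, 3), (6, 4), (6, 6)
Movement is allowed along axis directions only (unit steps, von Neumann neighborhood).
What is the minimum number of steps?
13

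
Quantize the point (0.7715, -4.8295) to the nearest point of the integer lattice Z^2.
(1, -5)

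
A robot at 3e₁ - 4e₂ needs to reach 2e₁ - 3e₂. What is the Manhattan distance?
2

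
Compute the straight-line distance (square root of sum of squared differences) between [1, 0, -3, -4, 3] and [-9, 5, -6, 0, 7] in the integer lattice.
12.8841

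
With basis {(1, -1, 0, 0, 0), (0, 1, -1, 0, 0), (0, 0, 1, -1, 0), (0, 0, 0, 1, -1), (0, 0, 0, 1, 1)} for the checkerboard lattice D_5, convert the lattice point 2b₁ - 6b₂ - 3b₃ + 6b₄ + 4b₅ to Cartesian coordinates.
(2, -8, 3, 13, -2)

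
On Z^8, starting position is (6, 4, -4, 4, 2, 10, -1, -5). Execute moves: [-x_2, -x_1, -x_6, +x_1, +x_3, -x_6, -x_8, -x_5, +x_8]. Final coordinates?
(6, 3, -3, 4, 1, 8, -1, -5)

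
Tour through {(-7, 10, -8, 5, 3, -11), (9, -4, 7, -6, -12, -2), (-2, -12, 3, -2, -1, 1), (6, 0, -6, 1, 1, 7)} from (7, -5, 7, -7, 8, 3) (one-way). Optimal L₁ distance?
159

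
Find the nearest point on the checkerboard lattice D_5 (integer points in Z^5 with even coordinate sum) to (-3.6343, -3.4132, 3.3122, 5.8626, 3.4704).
(-4, -3, 3, 6, 4)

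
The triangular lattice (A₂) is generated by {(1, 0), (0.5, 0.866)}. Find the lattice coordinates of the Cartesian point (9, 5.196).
6b₁ + 6b₂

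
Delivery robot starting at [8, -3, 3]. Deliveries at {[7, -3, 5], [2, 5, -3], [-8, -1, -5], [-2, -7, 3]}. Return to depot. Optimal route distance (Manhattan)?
76
(one optimal route: (8, -3, 3) → (7, -3, 5) → (2, 5, -3) → (-8, -1, -5) → (-2, -7, 3) → (8, -3, 3))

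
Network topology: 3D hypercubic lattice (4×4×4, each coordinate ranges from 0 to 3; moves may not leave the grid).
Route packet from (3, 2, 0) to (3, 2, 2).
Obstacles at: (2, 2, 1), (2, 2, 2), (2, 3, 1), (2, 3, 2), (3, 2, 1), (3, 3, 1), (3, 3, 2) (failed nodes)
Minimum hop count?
4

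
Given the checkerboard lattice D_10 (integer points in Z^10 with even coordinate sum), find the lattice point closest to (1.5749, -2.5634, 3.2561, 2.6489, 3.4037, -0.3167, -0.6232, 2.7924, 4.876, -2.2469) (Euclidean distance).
(2, -2, 3, 3, 3, 0, -1, 3, 5, -2)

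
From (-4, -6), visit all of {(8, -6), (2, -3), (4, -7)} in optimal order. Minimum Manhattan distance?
20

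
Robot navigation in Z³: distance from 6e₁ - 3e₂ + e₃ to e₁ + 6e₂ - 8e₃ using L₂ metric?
13.6748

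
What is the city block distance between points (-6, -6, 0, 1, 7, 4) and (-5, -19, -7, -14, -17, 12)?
68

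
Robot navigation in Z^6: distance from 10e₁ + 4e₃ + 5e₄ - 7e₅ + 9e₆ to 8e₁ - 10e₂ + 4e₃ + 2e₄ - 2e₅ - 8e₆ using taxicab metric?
37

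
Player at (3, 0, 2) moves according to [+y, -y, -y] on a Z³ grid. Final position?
(3, -1, 2)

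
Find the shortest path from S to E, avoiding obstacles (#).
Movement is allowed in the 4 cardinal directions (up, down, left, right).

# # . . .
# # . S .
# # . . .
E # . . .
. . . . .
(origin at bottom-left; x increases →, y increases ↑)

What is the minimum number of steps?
7
(one shortest path: (3, 3) → (2, 3) → (2, 2) → (2, 1) → (2, 0) → (1, 0) → (0, 0) → (0, 1))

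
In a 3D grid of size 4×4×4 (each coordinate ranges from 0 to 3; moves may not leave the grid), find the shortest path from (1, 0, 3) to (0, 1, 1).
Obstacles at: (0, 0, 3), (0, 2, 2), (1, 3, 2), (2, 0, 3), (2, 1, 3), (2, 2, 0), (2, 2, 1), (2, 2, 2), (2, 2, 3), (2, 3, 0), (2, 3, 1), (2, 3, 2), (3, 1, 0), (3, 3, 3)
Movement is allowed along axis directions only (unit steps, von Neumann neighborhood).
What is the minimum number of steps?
4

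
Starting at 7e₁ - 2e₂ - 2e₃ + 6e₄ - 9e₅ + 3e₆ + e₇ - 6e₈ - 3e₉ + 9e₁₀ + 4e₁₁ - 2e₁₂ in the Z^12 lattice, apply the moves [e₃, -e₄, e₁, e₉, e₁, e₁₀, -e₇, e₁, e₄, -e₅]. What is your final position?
(10, -2, -1, 6, -10, 3, 0, -6, -2, 10, 4, -2)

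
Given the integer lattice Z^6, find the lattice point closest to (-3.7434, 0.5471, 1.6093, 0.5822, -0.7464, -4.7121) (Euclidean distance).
(-4, 1, 2, 1, -1, -5)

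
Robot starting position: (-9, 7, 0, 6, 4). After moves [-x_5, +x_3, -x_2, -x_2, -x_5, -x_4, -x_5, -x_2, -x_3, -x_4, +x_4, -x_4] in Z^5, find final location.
(-9, 4, 0, 4, 1)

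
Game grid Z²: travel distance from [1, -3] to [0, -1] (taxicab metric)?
3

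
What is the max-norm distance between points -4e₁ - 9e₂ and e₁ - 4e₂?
5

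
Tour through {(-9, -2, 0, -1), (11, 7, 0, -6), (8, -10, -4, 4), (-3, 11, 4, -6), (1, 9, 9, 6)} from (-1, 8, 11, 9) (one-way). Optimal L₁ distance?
121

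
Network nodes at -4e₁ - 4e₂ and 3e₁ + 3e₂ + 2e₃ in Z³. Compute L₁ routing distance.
16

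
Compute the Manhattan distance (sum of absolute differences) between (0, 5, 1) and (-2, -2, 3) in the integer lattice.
11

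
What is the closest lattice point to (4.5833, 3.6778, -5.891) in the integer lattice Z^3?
(5, 4, -6)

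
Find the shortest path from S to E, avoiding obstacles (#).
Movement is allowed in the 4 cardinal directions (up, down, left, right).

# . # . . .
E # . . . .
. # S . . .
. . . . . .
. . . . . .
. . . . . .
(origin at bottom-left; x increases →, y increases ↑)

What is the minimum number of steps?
5
(one shortest path: (2, 3) → (2, 2) → (1, 2) → (0, 2) → (0, 3) → (0, 4))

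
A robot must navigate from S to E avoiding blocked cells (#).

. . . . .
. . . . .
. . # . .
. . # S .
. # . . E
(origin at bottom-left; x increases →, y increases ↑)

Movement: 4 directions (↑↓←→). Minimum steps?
2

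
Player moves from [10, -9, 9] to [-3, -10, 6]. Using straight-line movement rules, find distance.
13.3791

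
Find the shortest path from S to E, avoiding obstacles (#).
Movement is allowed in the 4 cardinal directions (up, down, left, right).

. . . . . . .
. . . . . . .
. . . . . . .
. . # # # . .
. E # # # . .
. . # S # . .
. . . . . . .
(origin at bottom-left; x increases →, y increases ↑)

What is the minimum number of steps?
5
(one shortest path: (3, 1) → (3, 0) → (2, 0) → (1, 0) → (1, 1) → (1, 2))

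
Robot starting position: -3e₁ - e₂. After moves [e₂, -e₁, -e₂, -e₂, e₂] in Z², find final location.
(-4, -1)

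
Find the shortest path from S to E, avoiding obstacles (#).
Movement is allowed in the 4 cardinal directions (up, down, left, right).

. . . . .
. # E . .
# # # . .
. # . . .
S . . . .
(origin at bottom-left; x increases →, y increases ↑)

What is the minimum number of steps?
7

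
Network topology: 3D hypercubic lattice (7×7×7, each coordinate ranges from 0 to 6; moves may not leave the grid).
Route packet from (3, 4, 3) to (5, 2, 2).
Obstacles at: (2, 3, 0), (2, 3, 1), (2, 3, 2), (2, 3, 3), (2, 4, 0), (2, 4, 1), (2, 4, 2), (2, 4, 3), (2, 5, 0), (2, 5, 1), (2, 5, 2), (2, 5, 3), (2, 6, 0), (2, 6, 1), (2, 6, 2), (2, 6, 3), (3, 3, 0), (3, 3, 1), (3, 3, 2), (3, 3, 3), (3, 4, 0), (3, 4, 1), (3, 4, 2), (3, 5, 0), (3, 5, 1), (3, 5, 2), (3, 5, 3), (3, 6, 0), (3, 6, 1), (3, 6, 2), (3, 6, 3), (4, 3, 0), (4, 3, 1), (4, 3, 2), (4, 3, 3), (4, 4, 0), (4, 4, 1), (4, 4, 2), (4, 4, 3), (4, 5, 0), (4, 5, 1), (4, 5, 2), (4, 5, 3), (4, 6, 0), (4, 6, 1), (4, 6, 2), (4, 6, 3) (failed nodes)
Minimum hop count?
7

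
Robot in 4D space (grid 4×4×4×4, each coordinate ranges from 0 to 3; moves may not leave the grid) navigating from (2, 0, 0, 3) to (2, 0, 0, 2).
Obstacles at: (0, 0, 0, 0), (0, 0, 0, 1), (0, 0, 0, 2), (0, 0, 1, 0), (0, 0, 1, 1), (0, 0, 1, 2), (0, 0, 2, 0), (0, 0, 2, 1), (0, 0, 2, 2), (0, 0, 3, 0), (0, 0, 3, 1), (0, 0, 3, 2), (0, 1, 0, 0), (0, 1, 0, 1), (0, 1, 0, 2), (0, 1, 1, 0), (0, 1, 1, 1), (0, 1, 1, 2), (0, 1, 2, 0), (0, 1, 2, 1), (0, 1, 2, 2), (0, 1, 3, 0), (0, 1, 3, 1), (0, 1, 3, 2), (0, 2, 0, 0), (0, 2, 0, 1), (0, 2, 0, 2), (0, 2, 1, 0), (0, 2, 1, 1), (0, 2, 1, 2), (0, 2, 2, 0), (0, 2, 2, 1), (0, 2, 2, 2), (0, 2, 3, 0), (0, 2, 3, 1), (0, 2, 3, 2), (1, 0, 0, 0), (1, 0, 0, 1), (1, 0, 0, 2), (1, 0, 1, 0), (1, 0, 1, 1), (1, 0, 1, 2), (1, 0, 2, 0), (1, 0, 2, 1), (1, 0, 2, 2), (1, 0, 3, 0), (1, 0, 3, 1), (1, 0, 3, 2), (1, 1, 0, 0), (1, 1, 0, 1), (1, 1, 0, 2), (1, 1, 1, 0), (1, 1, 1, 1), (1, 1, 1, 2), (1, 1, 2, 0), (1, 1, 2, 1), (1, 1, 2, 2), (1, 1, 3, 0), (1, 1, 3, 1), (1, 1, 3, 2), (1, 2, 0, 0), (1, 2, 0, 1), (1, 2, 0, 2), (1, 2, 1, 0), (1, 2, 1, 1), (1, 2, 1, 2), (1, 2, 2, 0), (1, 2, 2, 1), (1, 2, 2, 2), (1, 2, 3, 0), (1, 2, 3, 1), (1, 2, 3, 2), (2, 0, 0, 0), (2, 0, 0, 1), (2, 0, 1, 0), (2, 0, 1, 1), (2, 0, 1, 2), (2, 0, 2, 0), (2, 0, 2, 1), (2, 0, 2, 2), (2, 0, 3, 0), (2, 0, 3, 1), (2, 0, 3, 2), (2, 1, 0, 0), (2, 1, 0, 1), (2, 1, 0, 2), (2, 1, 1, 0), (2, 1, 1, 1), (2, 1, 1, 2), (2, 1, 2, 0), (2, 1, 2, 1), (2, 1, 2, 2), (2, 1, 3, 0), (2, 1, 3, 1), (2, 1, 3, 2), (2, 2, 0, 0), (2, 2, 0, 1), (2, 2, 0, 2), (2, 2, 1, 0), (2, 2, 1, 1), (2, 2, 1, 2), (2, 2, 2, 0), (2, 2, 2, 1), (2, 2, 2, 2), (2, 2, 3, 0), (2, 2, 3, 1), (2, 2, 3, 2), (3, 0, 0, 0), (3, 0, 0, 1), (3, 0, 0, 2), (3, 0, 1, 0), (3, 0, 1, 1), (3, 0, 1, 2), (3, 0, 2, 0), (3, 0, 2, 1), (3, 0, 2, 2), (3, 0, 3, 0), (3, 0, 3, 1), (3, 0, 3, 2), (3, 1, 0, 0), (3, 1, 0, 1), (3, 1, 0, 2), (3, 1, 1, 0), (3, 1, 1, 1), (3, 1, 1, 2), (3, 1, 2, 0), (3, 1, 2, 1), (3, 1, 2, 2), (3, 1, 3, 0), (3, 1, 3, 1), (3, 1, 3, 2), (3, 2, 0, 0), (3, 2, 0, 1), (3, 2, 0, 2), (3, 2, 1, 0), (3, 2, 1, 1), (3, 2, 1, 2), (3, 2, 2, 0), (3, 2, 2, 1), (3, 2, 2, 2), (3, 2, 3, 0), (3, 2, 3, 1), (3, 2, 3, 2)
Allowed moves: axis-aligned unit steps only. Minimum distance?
1
(one shortest path: (2, 0, 0, 3) → (2, 0, 0, 2))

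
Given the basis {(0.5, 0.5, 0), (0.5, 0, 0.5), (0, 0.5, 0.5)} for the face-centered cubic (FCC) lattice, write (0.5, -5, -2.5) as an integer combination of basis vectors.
-2b₁ + 3b₂ - 8b₃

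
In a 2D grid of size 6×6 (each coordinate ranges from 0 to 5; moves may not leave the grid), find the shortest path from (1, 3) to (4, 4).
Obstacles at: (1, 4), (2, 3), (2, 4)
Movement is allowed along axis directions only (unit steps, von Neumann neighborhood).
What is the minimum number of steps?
6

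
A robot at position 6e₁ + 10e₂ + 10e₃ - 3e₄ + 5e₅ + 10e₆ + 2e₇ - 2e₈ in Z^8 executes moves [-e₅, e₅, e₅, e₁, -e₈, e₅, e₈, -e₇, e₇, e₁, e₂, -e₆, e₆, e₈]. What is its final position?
(8, 11, 10, -3, 7, 10, 2, -1)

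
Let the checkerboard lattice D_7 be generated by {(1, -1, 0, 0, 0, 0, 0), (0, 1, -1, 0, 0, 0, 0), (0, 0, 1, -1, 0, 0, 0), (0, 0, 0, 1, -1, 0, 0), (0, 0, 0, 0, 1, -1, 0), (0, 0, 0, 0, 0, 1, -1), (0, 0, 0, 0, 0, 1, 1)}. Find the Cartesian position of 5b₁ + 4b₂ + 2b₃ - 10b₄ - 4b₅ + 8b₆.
(5, -1, -2, -12, 6, 12, -8)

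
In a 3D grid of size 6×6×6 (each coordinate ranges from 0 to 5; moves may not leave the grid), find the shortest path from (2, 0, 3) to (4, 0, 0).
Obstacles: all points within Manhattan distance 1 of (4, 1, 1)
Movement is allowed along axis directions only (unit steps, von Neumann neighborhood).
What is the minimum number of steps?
5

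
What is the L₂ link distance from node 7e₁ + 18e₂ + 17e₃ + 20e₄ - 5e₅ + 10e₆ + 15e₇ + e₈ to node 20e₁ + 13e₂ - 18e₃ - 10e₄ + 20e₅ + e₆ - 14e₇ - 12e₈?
63.5216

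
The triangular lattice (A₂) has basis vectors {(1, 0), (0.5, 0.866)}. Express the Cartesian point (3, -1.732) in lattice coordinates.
4b₁ - 2b₂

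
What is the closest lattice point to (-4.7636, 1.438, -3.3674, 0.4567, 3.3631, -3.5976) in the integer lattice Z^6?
(-5, 1, -3, 0, 3, -4)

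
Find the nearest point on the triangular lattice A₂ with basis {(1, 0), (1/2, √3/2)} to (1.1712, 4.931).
(1, 5.196)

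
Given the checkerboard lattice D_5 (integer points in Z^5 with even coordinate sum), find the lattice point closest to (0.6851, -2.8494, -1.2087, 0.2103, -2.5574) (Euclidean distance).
(1, -3, -1, 0, -3)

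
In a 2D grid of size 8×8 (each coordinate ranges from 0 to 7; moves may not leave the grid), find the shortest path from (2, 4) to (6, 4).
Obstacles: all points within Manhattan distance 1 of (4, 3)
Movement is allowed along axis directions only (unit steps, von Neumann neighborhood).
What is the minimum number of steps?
6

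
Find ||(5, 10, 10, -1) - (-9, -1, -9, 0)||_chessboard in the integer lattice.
19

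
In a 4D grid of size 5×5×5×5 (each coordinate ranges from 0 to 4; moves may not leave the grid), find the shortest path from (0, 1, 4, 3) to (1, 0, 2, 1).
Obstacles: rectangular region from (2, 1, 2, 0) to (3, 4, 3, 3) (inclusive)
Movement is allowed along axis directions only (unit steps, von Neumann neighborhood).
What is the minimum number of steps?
6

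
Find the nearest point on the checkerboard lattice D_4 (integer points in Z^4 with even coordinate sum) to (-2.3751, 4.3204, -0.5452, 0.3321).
(-2, 4, 0, 0)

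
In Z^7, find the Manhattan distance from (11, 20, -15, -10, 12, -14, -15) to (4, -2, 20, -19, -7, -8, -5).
108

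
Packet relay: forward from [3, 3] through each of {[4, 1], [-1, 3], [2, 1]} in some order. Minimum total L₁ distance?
10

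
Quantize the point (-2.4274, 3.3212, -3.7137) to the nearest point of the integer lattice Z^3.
(-2, 3, -4)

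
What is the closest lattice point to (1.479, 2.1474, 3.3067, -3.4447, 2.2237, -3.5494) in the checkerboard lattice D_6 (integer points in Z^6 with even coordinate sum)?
(2, 2, 3, -3, 2, -4)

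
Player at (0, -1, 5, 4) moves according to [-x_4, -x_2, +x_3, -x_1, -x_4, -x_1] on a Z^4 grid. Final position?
(-2, -2, 6, 2)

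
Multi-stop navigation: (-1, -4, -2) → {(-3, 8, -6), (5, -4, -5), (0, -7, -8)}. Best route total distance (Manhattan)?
40
(one optimal route: (-1, -4, -2) → (5, -4, -5) → (0, -7, -8) → (-3, 8, -6))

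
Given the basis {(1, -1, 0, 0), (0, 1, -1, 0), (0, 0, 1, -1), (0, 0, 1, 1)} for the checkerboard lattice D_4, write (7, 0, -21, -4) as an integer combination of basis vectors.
7b₁ + 7b₂ - 5b₃ - 9b₄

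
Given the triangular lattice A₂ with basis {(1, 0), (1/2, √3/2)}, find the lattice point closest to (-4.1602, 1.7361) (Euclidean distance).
(-4, 1.732)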